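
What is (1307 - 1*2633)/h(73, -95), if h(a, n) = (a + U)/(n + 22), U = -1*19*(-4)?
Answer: 96798/149 ≈ 649.65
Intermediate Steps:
U = 76 (U = -19*(-4) = 76)
h(a, n) = (76 + a)/(22 + n) (h(a, n) = (a + 76)/(n + 22) = (76 + a)/(22 + n))
(1307 - 1*2633)/h(73, -95) = (1307 - 1*2633)/(((76 + 73)/(22 - 95))) = (1307 - 2633)/((149/(-73))) = -1326/((-1/73*149)) = -1326/(-149/73) = -1326*(-73/149) = 96798/149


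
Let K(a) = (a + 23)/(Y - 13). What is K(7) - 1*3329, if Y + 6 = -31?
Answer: -16648/5 ≈ -3329.6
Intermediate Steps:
Y = -37 (Y = -6 - 31 = -37)
K(a) = -23/50 - a/50 (K(a) = (a + 23)/(-37 - 13) = (23 + a)/(-50) = (23 + a)*(-1/50) = -23/50 - a/50)
K(7) - 1*3329 = (-23/50 - 1/50*7) - 1*3329 = (-23/50 - 7/50) - 3329 = -⅗ - 3329 = -16648/5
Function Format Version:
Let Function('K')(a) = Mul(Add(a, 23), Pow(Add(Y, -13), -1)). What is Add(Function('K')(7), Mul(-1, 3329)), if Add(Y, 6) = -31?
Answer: Rational(-16648, 5) ≈ -3329.6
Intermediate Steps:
Y = -37 (Y = Add(-6, -31) = -37)
Function('K')(a) = Add(Rational(-23, 50), Mul(Rational(-1, 50), a)) (Function('K')(a) = Mul(Add(a, 23), Pow(Add(-37, -13), -1)) = Mul(Add(23, a), Pow(-50, -1)) = Mul(Add(23, a), Rational(-1, 50)) = Add(Rational(-23, 50), Mul(Rational(-1, 50), a)))
Add(Function('K')(7), Mul(-1, 3329)) = Add(Add(Rational(-23, 50), Mul(Rational(-1, 50), 7)), Mul(-1, 3329)) = Add(Add(Rational(-23, 50), Rational(-7, 50)), -3329) = Add(Rational(-3, 5), -3329) = Rational(-16648, 5)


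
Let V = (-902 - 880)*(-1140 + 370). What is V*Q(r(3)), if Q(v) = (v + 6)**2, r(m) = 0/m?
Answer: 49397040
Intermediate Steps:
r(m) = 0
Q(v) = (6 + v)**2
V = 1372140 (V = -1782*(-770) = 1372140)
V*Q(r(3)) = 1372140*(6 + 0)**2 = 1372140*6**2 = 1372140*36 = 49397040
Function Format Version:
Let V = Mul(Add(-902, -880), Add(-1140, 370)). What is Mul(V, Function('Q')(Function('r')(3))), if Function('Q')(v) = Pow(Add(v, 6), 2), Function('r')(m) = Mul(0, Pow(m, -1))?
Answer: 49397040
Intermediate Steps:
Function('r')(m) = 0
Function('Q')(v) = Pow(Add(6, v), 2)
V = 1372140 (V = Mul(-1782, -770) = 1372140)
Mul(V, Function('Q')(Function('r')(3))) = Mul(1372140, Pow(Add(6, 0), 2)) = Mul(1372140, Pow(6, 2)) = Mul(1372140, 36) = 49397040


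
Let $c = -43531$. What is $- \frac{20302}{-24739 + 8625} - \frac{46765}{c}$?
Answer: $\frac{818668786}{350729267} \approx 2.3342$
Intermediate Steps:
$- \frac{20302}{-24739 + 8625} - \frac{46765}{c} = - \frac{20302}{-24739 + 8625} - \frac{46765}{-43531} = - \frac{20302}{-16114} - - \frac{46765}{43531} = \left(-20302\right) \left(- \frac{1}{16114}\right) + \frac{46765}{43531} = \frac{10151}{8057} + \frac{46765}{43531} = \frac{818668786}{350729267}$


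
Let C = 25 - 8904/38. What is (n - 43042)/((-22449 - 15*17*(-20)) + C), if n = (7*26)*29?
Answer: 179379/83402 ≈ 2.1508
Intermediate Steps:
n = 5278 (n = 182*29 = 5278)
C = -3977/19 (C = 25 - 8904/38 = 25 - 106*42/19 = 25 - 4452/19 = -3977/19 ≈ -209.32)
(n - 43042)/((-22449 - 15*17*(-20)) + C) = (5278 - 43042)/((-22449 - 15*17*(-20)) - 3977/19) = -37764/((-22449 - 255*(-20)) - 3977/19) = -37764/((-22449 + 5100) - 3977/19) = -37764/(-17349 - 3977/19) = -37764/(-333608/19) = -37764*(-19/333608) = 179379/83402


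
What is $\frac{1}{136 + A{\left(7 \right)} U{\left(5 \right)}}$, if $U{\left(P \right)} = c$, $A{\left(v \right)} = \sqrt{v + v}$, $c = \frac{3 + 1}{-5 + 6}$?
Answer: $\frac{17}{2284} - \frac{\sqrt{14}}{4568} \approx 0.006624$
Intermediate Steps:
$c = 4$ ($c = \frac{4}{1} = 4 \cdot 1 = 4$)
$A{\left(v \right)} = \sqrt{2} \sqrt{v}$ ($A{\left(v \right)} = \sqrt{2 v} = \sqrt{2} \sqrt{v}$)
$U{\left(P \right)} = 4$
$\frac{1}{136 + A{\left(7 \right)} U{\left(5 \right)}} = \frac{1}{136 + \sqrt{2} \sqrt{7} \cdot 4} = \frac{1}{136 + \sqrt{14} \cdot 4} = \frac{1}{136 + 4 \sqrt{14}}$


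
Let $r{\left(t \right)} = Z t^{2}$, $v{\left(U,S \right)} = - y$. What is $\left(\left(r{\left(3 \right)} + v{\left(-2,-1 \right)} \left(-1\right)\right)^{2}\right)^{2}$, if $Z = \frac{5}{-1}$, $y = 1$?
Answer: $3748096$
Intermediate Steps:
$Z = -5$ ($Z = 5 \left(-1\right) = -5$)
$v{\left(U,S \right)} = -1$ ($v{\left(U,S \right)} = \left(-1\right) 1 = -1$)
$r{\left(t \right)} = - 5 t^{2}$
$\left(\left(r{\left(3 \right)} + v{\left(-2,-1 \right)} \left(-1\right)\right)^{2}\right)^{2} = \left(\left(- 5 \cdot 3^{2} - -1\right)^{2}\right)^{2} = \left(\left(\left(-5\right) 9 + 1\right)^{2}\right)^{2} = \left(\left(-45 + 1\right)^{2}\right)^{2} = \left(\left(-44\right)^{2}\right)^{2} = 1936^{2} = 3748096$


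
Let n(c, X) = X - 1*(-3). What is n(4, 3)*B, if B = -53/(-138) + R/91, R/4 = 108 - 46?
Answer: 39047/2093 ≈ 18.656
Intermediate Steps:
R = 248 (R = 4*(108 - 46) = 4*62 = 248)
n(c, X) = 3 + X (n(c, X) = X + 3 = 3 + X)
B = 39047/12558 (B = -53/(-138) + 248/91 = -53*(-1/138) + 248*(1/91) = 53/138 + 248/91 = 39047/12558 ≈ 3.1093)
n(4, 3)*B = (3 + 3)*(39047/12558) = 6*(39047/12558) = 39047/2093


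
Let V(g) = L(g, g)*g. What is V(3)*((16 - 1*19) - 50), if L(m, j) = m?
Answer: -477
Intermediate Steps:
V(g) = g² (V(g) = g*g = g²)
V(3)*((16 - 1*19) - 50) = 3²*((16 - 1*19) - 50) = 9*((16 - 19) - 50) = 9*(-3 - 50) = 9*(-53) = -477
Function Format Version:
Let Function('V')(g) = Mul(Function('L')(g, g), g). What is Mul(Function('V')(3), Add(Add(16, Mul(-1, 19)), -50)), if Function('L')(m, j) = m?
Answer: -477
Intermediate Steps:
Function('V')(g) = Pow(g, 2) (Function('V')(g) = Mul(g, g) = Pow(g, 2))
Mul(Function('V')(3), Add(Add(16, Mul(-1, 19)), -50)) = Mul(Pow(3, 2), Add(Add(16, Mul(-1, 19)), -50)) = Mul(9, Add(Add(16, -19), -50)) = Mul(9, Add(-3, -50)) = Mul(9, -53) = -477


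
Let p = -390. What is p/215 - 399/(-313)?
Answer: -7257/13459 ≈ -0.53919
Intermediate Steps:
p/215 - 399/(-313) = -390/215 - 399/(-313) = -390*1/215 - 399*(-1/313) = -78/43 + 399/313 = -7257/13459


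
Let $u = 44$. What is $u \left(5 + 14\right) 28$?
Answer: $23408$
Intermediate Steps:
$u \left(5 + 14\right) 28 = 44 \left(5 + 14\right) 28 = 44 \cdot 19 \cdot 28 = 836 \cdot 28 = 23408$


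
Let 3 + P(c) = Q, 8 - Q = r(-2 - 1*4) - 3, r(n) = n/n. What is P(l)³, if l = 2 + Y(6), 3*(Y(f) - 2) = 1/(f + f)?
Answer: 343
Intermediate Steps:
Y(f) = 2 + 1/(6*f) (Y(f) = 2 + 1/(3*(f + f)) = 2 + 1/(3*((2*f))) = 2 + (1/(2*f))/3 = 2 + 1/(6*f))
r(n) = 1
Q = 10 (Q = 8 - (1 - 3) = 8 - 1*(-2) = 8 + 2 = 10)
l = 145/36 (l = 2 + (2 + (⅙)/6) = 2 + (2 + (⅙)*(⅙)) = 2 + (2 + 1/36) = 2 + 73/36 = 145/36 ≈ 4.0278)
P(c) = 7 (P(c) = -3 + 10 = 7)
P(l)³ = 7³ = 343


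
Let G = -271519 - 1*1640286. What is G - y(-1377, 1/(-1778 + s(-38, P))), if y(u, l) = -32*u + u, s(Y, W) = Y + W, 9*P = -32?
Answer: -1954492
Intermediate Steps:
P = -32/9 (P = (1/9)*(-32) = -32/9 ≈ -3.5556)
s(Y, W) = W + Y
G = -1911805 (G = -271519 - 1640286 = -1911805)
y(u, l) = -31*u
G - y(-1377, 1/(-1778 + s(-38, P))) = -1911805 - (-31)*(-1377) = -1911805 - 1*42687 = -1911805 - 42687 = -1954492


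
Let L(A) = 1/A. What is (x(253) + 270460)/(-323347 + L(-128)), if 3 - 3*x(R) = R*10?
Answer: -103533184/124165251 ≈ -0.83383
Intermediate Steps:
x(R) = 1 - 10*R/3 (x(R) = 1 - R*10/3 = 1 - 10*R/3)
(x(253) + 270460)/(-323347 + L(-128)) = ((1 - 10/3*253) + 270460)/(-323347 + 1/(-128)) = ((1 - 2530/3) + 270460)/(-323347 - 1/128) = (-2527/3 + 270460)/(-41388417/128) = (808853/3)*(-128/41388417) = -103533184/124165251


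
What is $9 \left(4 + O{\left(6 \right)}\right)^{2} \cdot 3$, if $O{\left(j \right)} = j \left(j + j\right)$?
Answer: $155952$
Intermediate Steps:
$O{\left(j \right)} = 2 j^{2}$ ($O{\left(j \right)} = j 2 j = 2 j^{2}$)
$9 \left(4 + O{\left(6 \right)}\right)^{2} \cdot 3 = 9 \left(4 + 2 \cdot 6^{2}\right)^{2} \cdot 3 = 9 \left(4 + 2 \cdot 36\right)^{2} \cdot 3 = 9 \left(4 + 72\right)^{2} \cdot 3 = 9 \cdot 76^{2} \cdot 3 = 9 \cdot 5776 \cdot 3 = 51984 \cdot 3 = 155952$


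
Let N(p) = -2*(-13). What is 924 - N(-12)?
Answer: 898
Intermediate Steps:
N(p) = 26
924 - N(-12) = 924 - 1*26 = 924 - 26 = 898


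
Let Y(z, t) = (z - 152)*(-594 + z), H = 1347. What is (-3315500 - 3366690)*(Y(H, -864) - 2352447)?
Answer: 9706629380280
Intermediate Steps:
Y(z, t) = (-594 + z)*(-152 + z) (Y(z, t) = (-152 + z)*(-594 + z) = (-594 + z)*(-152 + z))
(-3315500 - 3366690)*(Y(H, -864) - 2352447) = (-3315500 - 3366690)*((90288 + 1347² - 746*1347) - 2352447) = -6682190*((90288 + 1814409 - 1004862) - 2352447) = -6682190*(899835 - 2352447) = -6682190*(-1452612) = 9706629380280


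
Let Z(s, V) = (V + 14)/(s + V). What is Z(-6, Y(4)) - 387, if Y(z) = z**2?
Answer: -384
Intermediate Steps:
Z(s, V) = (14 + V)/(V + s)
Z(-6, Y(4)) - 387 = (14 + 4**2)/(4**2 - 6) - 387 = (14 + 16)/(16 - 6) - 387 = 30/10 - 387 = (1/10)*30 - 387 = 3 - 387 = -384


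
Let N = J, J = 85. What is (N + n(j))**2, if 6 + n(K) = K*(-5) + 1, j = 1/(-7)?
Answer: 319225/49 ≈ 6514.8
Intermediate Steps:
j = -1/7 ≈ -0.14286
n(K) = -5 - 5*K (n(K) = -6 + (K*(-5) + 1) = -6 + (-5*K + 1) = -6 + (1 - 5*K) = -5 - 5*K)
N = 85
(N + n(j))**2 = (85 + (-5 - 5*(-1/7)))**2 = (85 + (-5 + 5/7))**2 = (85 - 30/7)**2 = (565/7)**2 = 319225/49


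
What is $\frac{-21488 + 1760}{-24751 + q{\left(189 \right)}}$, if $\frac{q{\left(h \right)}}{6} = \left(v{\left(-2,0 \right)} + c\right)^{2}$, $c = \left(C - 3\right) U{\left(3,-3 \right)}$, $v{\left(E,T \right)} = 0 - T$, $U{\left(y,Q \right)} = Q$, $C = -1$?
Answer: $\frac{19728}{23887} \approx 0.82589$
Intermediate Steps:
$v{\left(E,T \right)} = - T$
$c = 12$ ($c = \left(-1 - 3\right) \left(-3\right) = \left(-4\right) \left(-3\right) = 12$)
$q{\left(h \right)} = 864$ ($q{\left(h \right)} = 6 \left(\left(-1\right) 0 + 12\right)^{2} = 6 \left(0 + 12\right)^{2} = 6 \cdot 12^{2} = 6 \cdot 144 = 864$)
$\frac{-21488 + 1760}{-24751 + q{\left(189 \right)}} = \frac{-21488 + 1760}{-24751 + 864} = - \frac{19728}{-23887} = \left(-19728\right) \left(- \frac{1}{23887}\right) = \frac{19728}{23887}$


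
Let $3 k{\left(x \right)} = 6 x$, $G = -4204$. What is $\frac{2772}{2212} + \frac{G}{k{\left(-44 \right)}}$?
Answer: $\frac{85207}{1738} \approx 49.026$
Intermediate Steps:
$k{\left(x \right)} = 2 x$ ($k{\left(x \right)} = \frac{6 x}{3} = 2 x$)
$\frac{2772}{2212} + \frac{G}{k{\left(-44 \right)}} = \frac{2772}{2212} - \frac{4204}{2 \left(-44\right)} = 2772 \cdot \frac{1}{2212} - \frac{4204}{-88} = \frac{99}{79} - - \frac{1051}{22} = \frac{99}{79} + \frac{1051}{22} = \frac{85207}{1738}$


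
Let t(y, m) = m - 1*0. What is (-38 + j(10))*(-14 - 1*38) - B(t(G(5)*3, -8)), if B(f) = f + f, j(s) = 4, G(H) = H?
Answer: 1784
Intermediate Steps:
t(y, m) = m (t(y, m) = m + 0 = m)
B(f) = 2*f
(-38 + j(10))*(-14 - 1*38) - B(t(G(5)*3, -8)) = (-38 + 4)*(-14 - 1*38) - 2*(-8) = -34*(-14 - 38) - 1*(-16) = -34*(-52) + 16 = 1768 + 16 = 1784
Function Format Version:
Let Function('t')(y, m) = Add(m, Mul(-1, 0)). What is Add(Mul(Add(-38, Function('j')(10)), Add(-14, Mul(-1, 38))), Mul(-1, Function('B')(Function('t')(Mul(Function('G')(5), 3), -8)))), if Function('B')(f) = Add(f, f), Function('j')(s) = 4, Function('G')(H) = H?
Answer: 1784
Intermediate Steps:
Function('t')(y, m) = m (Function('t')(y, m) = Add(m, 0) = m)
Function('B')(f) = Mul(2, f)
Add(Mul(Add(-38, Function('j')(10)), Add(-14, Mul(-1, 38))), Mul(-1, Function('B')(Function('t')(Mul(Function('G')(5), 3), -8)))) = Add(Mul(Add(-38, 4), Add(-14, Mul(-1, 38))), Mul(-1, Mul(2, -8))) = Add(Mul(-34, Add(-14, -38)), Mul(-1, -16)) = Add(Mul(-34, -52), 16) = Add(1768, 16) = 1784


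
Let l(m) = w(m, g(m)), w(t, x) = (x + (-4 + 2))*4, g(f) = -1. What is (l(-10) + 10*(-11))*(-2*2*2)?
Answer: 976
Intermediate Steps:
w(t, x) = -8 + 4*x (w(t, x) = (x - 2)*4 = (-2 + x)*4 = -8 + 4*x)
l(m) = -12 (l(m) = -8 + 4*(-1) = -8 - 4 = -12)
(l(-10) + 10*(-11))*(-2*2*2) = (-12 + 10*(-11))*(-2*2*2) = (-12 - 110)*(-4*2) = -122*(-8) = 976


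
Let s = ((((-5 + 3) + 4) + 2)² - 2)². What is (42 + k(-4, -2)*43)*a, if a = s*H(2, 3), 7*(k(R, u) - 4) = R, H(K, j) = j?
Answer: 111384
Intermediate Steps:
k(R, u) = 4 + R/7
s = 196 (s = (((-2 + 4) + 2)² - 2)² = ((2 + 2)² - 2)² = (4² - 2)² = (16 - 2)² = 14² = 196)
a = 588 (a = 196*3 = 588)
(42 + k(-4, -2)*43)*a = (42 + (4 + (⅐)*(-4))*43)*588 = (42 + (4 - 4/7)*43)*588 = (42 + (24/7)*43)*588 = (42 + 1032/7)*588 = (1326/7)*588 = 111384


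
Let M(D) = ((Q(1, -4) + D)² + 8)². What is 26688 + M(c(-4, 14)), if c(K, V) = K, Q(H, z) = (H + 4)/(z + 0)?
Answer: 7155889/256 ≈ 27953.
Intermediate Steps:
Q(H, z) = (4 + H)/z
M(D) = (8 + (-5/4 + D)²)² (M(D) = (((4 + 1)/(-4) + D)² + 8)² = ((-¼*5 + D)² + 8)² = ((-5/4 + D)² + 8)² = (8 + (-5/4 + D)²)²)
26688 + M(c(-4, 14)) = 26688 + (128 + (-5 + 4*(-4))²)²/256 = 26688 + (128 + (-5 - 16)²)²/256 = 26688 + (128 + (-21)²)²/256 = 26688 + (128 + 441)²/256 = 26688 + (1/256)*569² = 26688 + (1/256)*323761 = 26688 + 323761/256 = 7155889/256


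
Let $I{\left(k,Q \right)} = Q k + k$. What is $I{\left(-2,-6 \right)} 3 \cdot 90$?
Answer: $2700$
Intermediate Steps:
$I{\left(k,Q \right)} = k + Q k$
$I{\left(-2,-6 \right)} 3 \cdot 90 = - 2 \left(1 - 6\right) 3 \cdot 90 = \left(-2\right) \left(-5\right) 3 \cdot 90 = 10 \cdot 3 \cdot 90 = 30 \cdot 90 = 2700$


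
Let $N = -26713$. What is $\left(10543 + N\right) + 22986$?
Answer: $6816$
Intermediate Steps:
$\left(10543 + N\right) + 22986 = \left(10543 - 26713\right) + 22986 = -16170 + 22986 = 6816$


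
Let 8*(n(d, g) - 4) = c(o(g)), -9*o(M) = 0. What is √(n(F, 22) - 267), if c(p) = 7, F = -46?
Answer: 3*I*√466/4 ≈ 16.19*I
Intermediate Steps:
o(M) = 0 (o(M) = -⅑*0 = 0)
n(d, g) = 39/8 (n(d, g) = 4 + (⅛)*7 = 4 + 7/8 = 39/8)
√(n(F, 22) - 267) = √(39/8 - 267) = √(-2097/8) = 3*I*√466/4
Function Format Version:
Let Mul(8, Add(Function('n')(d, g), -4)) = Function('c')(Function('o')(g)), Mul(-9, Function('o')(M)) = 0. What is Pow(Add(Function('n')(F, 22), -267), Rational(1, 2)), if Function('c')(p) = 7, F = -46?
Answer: Mul(Rational(3, 4), I, Pow(466, Rational(1, 2))) ≈ Mul(16.190, I)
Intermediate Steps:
Function('o')(M) = 0 (Function('o')(M) = Mul(Rational(-1, 9), 0) = 0)
Function('n')(d, g) = Rational(39, 8) (Function('n')(d, g) = Add(4, Mul(Rational(1, 8), 7)) = Add(4, Rational(7, 8)) = Rational(39, 8))
Pow(Add(Function('n')(F, 22), -267), Rational(1, 2)) = Pow(Add(Rational(39, 8), -267), Rational(1, 2)) = Pow(Rational(-2097, 8), Rational(1, 2)) = Mul(Rational(3, 4), I, Pow(466, Rational(1, 2)))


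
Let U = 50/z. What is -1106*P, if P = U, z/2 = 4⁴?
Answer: -13825/128 ≈ -108.01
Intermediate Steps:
z = 512 (z = 2*4⁴ = 2*256 = 512)
U = 25/256 (U = 50/512 = 50*(1/512) = 25/256 ≈ 0.097656)
P = 25/256 ≈ 0.097656
-1106*P = -1106*25/256 = -13825/128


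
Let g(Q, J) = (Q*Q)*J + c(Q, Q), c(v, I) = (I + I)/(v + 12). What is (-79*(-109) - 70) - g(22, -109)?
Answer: 1042027/17 ≈ 61296.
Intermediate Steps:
c(v, I) = 2*I/(12 + v) (c(v, I) = (2*I)/(12 + v) = 2*I/(12 + v))
g(Q, J) = J*Q² + 2*Q/(12 + Q) (g(Q, J) = (Q*Q)*J + 2*Q/(12 + Q) = Q²*J + 2*Q/(12 + Q) = J*Q² + 2*Q/(12 + Q))
(-79*(-109) - 70) - g(22, -109) = (-79*(-109) - 70) - 22*(2 - 109*22*(12 + 22))/(12 + 22) = (8611 - 70) - 22*(2 - 109*22*34)/34 = 8541 - 22*(2 - 81532)/34 = 8541 - 22*(-81530)/34 = 8541 - 1*(-896830/17) = 8541 + 896830/17 = 1042027/17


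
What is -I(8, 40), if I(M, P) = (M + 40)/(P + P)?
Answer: -⅗ ≈ -0.60000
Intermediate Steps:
I(M, P) = (40 + M)/(2*P) (I(M, P) = (40 + M)/((2*P)) = (40 + M)*(1/(2*P)) = (40 + M)/(2*P))
-I(8, 40) = -(40 + 8)/(2*40) = -48/(2*40) = -1*⅗ = -⅗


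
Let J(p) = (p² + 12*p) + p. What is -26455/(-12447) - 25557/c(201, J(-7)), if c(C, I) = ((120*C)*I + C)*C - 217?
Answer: 5386049653459/2533970914632 ≈ 2.1255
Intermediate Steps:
J(p) = p² + 13*p
c(C, I) = -217 + C*(C + 120*C*I) (c(C, I) = (120*C*I + C)*C - 217 = (C + 120*C*I)*C - 217 = C*(C + 120*C*I) - 217 = -217 + C*(C + 120*C*I))
-26455/(-12447) - 25557/c(201, J(-7)) = -26455/(-12447) - 25557/(-217 + 201² + 120*(-7*(13 - 7))*201²) = -26455*(-1/12447) - 25557/(-217 + 40401 + 120*(-7*6)*40401) = 26455/12447 - 25557/(-217 + 40401 + 120*(-42)*40401) = 26455/12447 - 25557/(-217 + 40401 - 203621040) = 26455/12447 - 25557/(-203580856) = 26455/12447 - 25557*(-1/203580856) = 26455/12447 + 25557/203580856 = 5386049653459/2533970914632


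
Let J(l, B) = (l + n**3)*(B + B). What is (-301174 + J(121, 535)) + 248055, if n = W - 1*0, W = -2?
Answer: 67791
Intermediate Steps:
n = -2 (n = -2 - 1*0 = -2 + 0 = -2)
J(l, B) = 2*B*(-8 + l) (J(l, B) = (l + (-2)**3)*(B + B) = (l - 8)*(2*B) = (-8 + l)*(2*B) = 2*B*(-8 + l))
(-301174 + J(121, 535)) + 248055 = (-301174 + 2*535*(-8 + 121)) + 248055 = (-301174 + 2*535*113) + 248055 = (-301174 + 120910) + 248055 = -180264 + 248055 = 67791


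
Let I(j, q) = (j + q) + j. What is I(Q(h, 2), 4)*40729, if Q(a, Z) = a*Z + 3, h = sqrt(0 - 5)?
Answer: 407290 + 162916*I*sqrt(5) ≈ 4.0729e+5 + 3.6429e+5*I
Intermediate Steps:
h = I*sqrt(5) (h = sqrt(-5) = I*sqrt(5) ≈ 2.2361*I)
Q(a, Z) = 3 + Z*a (Q(a, Z) = Z*a + 3 = 3 + Z*a)
I(j, q) = q + 2*j
I(Q(h, 2), 4)*40729 = (4 + 2*(3 + 2*(I*sqrt(5))))*40729 = (4 + 2*(3 + 2*I*sqrt(5)))*40729 = (4 + (6 + 4*I*sqrt(5)))*40729 = (10 + 4*I*sqrt(5))*40729 = 407290 + 162916*I*sqrt(5)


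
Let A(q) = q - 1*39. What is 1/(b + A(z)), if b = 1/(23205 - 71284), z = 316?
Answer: 48079/13317882 ≈ 0.0036101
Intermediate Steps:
A(q) = -39 + q (A(q) = q - 39 = -39 + q)
b = -1/48079 (b = 1/(-48079) = -1/48079 ≈ -2.0799e-5)
1/(b + A(z)) = 1/(-1/48079 + (-39 + 316)) = 1/(-1/48079 + 277) = 1/(13317882/48079) = 48079/13317882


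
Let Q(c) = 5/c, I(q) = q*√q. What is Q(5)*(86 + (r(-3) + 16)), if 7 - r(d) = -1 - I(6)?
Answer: 110 + 6*√6 ≈ 124.70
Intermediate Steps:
I(q) = q^(3/2)
r(d) = 8 + 6*√6 (r(d) = 7 - (-1 - 6^(3/2)) = 7 - (-1 - 6*√6) = 7 + (1 + 6*√6) = 8 + 6*√6)
Q(5)*(86 + (r(-3) + 16)) = (5/5)*(86 + ((8 + 6*√6) + 16)) = (5*(⅕))*(86 + (24 + 6*√6)) = 1*(110 + 6*√6) = 110 + 6*√6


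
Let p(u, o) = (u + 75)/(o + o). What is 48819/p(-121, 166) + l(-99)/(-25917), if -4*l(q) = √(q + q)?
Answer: -8103954/23 + I*√22/34556 ≈ -3.5235e+5 + 0.00013573*I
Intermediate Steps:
p(u, o) = (75 + u)/(2*o) (p(u, o) = (75 + u)/((2*o)) = (75 + u)*(1/(2*o)) = (75 + u)/(2*o))
l(q) = -√2*√q/4 (l(q) = -√(q + q)/4 = -√2*√q/4)
48819/p(-121, 166) + l(-99)/(-25917) = 48819/(((½)*(75 - 121)/166)) - √2*√(-99)/4/(-25917) = 48819/(((½)*(1/166)*(-46))) - √2*3*I*√11/4*(-1/25917) = 48819/(-23/166) - 3*I*√22/4*(-1/25917) = 48819*(-166/23) + I*√22/34556 = -8103954/23 + I*√22/34556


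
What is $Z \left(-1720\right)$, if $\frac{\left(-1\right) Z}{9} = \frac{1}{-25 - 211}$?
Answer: $- \frac{3870}{59} \approx -65.593$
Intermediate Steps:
$Z = \frac{9}{236}$ ($Z = - \frac{9}{-25 - 211} = - \frac{9}{-236} = \left(-9\right) \left(- \frac{1}{236}\right) = \frac{9}{236} \approx 0.038136$)
$Z \left(-1720\right) = \frac{9}{236} \left(-1720\right) = - \frac{3870}{59}$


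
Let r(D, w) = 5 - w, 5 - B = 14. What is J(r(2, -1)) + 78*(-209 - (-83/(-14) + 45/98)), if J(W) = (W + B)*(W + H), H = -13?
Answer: -822183/49 ≈ -16779.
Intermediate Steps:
B = -9 (B = 5 - 1*14 = 5 - 14 = -9)
J(W) = (-13 + W)*(-9 + W) (J(W) = (W - 9)*(W - 13) = (-9 + W)*(-13 + W) = (-13 + W)*(-9 + W))
J(r(2, -1)) + 78*(-209 - (-83/(-14) + 45/98)) = (117 + (5 - 1*(-1))² - 22*(5 - 1*(-1))) + 78*(-209 - (-83/(-14) + 45/98)) = (117 + (5 + 1)² - 22*(5 + 1)) + 78*(-209 - (-83*(-1/14) + 45*(1/98))) = (117 + 6² - 22*6) + 78*(-209 - (83/14 + 45/98)) = (117 + 36 - 132) + 78*(-209 - 1*313/49) = 21 + 78*(-209 - 313/49) = 21 + 78*(-10554/49) = 21 - 823212/49 = -822183/49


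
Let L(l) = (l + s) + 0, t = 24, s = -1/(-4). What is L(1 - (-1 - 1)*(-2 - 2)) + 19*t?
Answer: 1797/4 ≈ 449.25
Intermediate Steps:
s = ¼ (s = -1*(-¼) = ¼ ≈ 0.25000)
L(l) = ¼ + l (L(l) = (l + ¼) + 0 = (¼ + l) + 0 = ¼ + l)
L(1 - (-1 - 1)*(-2 - 2)) + 19*t = (¼ + (1 - (-1 - 1)*(-2 - 2))) + 19*24 = (¼ + (1 - (-2)*(-4))) + 456 = (¼ + (1 - 1*8)) + 456 = (¼ + (1 - 8)) + 456 = (¼ - 7) + 456 = -27/4 + 456 = 1797/4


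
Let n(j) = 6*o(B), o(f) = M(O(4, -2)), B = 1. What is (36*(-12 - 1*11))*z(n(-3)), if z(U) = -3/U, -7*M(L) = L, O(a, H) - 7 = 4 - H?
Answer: -2898/13 ≈ -222.92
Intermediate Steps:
O(a, H) = 11 - H (O(a, H) = 7 + (4 - H) = 11 - H)
M(L) = -L/7
o(f) = -13/7 (o(f) = -(11 - 1*(-2))/7 = -(11 + 2)/7 = -⅐*13 = -13/7)
n(j) = -78/7 (n(j) = 6*(-13/7) = -78/7)
(36*(-12 - 1*11))*z(n(-3)) = (36*(-12 - 1*11))*(-3/(-78/7)) = (36*(-12 - 11))*(-3*(-7/78)) = (36*(-23))*(7/26) = -828*7/26 = -2898/13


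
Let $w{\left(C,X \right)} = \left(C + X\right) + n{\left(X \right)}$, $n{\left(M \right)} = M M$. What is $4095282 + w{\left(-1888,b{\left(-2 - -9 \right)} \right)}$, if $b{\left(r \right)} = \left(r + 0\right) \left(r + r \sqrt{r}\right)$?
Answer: $4112651 + 4851 \sqrt{7} \approx 4.1255 \cdot 10^{6}$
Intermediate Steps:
$b{\left(r \right)} = r \left(r + r^{\frac{3}{2}}\right)$
$n{\left(M \right)} = M^{2}$
$w{\left(C,X \right)} = C + X + X^{2}$ ($w{\left(C,X \right)} = \left(C + X\right) + X^{2} = C + X + X^{2}$)
$4095282 + w{\left(-1888,b{\left(-2 - -9 \right)} \right)} = 4095282 + \left(-1888 + \left(\left(-2 - -9\right)^{2} + \left(-2 - -9\right)^{\frac{5}{2}}\right) + \left(\left(-2 - -9\right)^{2} + \left(-2 - -9\right)^{\frac{5}{2}}\right)^{2}\right) = 4095282 + \left(-1888 + \left(\left(-2 + 9\right)^{2} + \left(-2 + 9\right)^{\frac{5}{2}}\right) + \left(\left(-2 + 9\right)^{2} + \left(-2 + 9\right)^{\frac{5}{2}}\right)^{2}\right) = 4095282 + \left(-1888 + \left(7^{2} + 7^{\frac{5}{2}}\right) + \left(7^{2} + 7^{\frac{5}{2}}\right)^{2}\right) = 4095282 + \left(-1888 + \left(49 + 49 \sqrt{7}\right) + \left(49 + 49 \sqrt{7}\right)^{2}\right) = 4095282 + \left(-1839 + \left(49 + 49 \sqrt{7}\right)^{2} + 49 \sqrt{7}\right) = 4093443 + \left(49 + 49 \sqrt{7}\right)^{2} + 49 \sqrt{7}$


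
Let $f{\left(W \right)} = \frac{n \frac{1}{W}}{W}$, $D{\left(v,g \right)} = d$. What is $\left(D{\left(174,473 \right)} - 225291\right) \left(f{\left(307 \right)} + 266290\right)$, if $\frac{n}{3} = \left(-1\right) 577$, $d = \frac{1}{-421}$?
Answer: $- \frac{2380441548092726248}{39678829} \approx -5.9993 \cdot 10^{10}$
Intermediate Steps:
$d = - \frac{1}{421} \approx -0.0023753$
$D{\left(v,g \right)} = - \frac{1}{421}$
$n = -1731$ ($n = 3 \left(\left(-1\right) 577\right) = 3 \left(-577\right) = -1731$)
$f{\left(W \right)} = - \frac{1731}{W^{2}}$ ($f{\left(W \right)} = \frac{\left(-1731\right) \frac{1}{W}}{W} = - \frac{1731}{W^{2}}$)
$\left(D{\left(174,473 \right)} - 225291\right) \left(f{\left(307 \right)} + 266290\right) = \left(- \frac{1}{421} - 225291\right) \left(- \frac{1731}{94249} + 266290\right) = - \frac{94847512 \left(\left(-1731\right) \frac{1}{94249} + 266290\right)}{421} = - \frac{94847512 \left(- \frac{1731}{94249} + 266290\right)}{421} = \left(- \frac{94847512}{421}\right) \frac{25097564479}{94249} = - \frac{2380441548092726248}{39678829}$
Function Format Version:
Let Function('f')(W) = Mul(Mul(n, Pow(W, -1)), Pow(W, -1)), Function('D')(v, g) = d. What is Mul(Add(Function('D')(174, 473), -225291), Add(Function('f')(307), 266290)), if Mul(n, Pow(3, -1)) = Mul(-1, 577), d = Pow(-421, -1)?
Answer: Rational(-2380441548092726248, 39678829) ≈ -5.9993e+10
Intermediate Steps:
d = Rational(-1, 421) ≈ -0.0023753
Function('D')(v, g) = Rational(-1, 421)
n = -1731 (n = Mul(3, Mul(-1, 577)) = Mul(3, -577) = -1731)
Function('f')(W) = Mul(-1731, Pow(W, -2)) (Function('f')(W) = Mul(Mul(-1731, Pow(W, -1)), Pow(W, -1)) = Mul(-1731, Pow(W, -2)))
Mul(Add(Function('D')(174, 473), -225291), Add(Function('f')(307), 266290)) = Mul(Add(Rational(-1, 421), -225291), Add(Mul(-1731, Pow(307, -2)), 266290)) = Mul(Rational(-94847512, 421), Add(Mul(-1731, Rational(1, 94249)), 266290)) = Mul(Rational(-94847512, 421), Add(Rational(-1731, 94249), 266290)) = Mul(Rational(-94847512, 421), Rational(25097564479, 94249)) = Rational(-2380441548092726248, 39678829)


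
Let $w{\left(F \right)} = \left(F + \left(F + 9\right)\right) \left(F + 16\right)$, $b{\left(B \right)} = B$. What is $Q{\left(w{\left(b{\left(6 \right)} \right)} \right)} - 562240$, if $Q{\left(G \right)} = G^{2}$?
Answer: $-348796$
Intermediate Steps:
$w{\left(F \right)} = \left(9 + 2 F\right) \left(16 + F\right)$ ($w{\left(F \right)} = \left(F + \left(9 + F\right)\right) \left(16 + F\right) = \left(9 + 2 F\right) \left(16 + F\right)$)
$Q{\left(w{\left(b{\left(6 \right)} \right)} \right)} - 562240 = \left(144 + 2 \cdot 6^{2} + 41 \cdot 6\right)^{2} - 562240 = \left(144 + 2 \cdot 36 + 246\right)^{2} - 562240 = \left(144 + 72 + 246\right)^{2} - 562240 = 462^{2} - 562240 = 213444 - 562240 = -348796$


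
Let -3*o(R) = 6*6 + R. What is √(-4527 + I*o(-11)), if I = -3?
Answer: I*√4502 ≈ 67.097*I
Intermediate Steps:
o(R) = -12 - R/3 (o(R) = -(6*6 + R)/3 = -(36 + R)/3 = -12 - R/3)
√(-4527 + I*o(-11)) = √(-4527 - 3*(-12 - ⅓*(-11))) = √(-4527 - 3*(-12 + 11/3)) = √(-4527 - 3*(-25/3)) = √(-4527 + 25) = √(-4502) = I*√4502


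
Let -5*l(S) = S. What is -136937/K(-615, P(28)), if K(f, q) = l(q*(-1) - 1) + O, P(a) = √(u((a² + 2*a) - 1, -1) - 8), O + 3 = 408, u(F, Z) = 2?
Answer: -693585905/2052341 + 684685*I*√6/4104682 ≈ -337.95 + 0.40859*I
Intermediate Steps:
O = 405 (O = -3 + 408 = 405)
l(S) = -S/5
P(a) = I*√6 (P(a) = √(2 - 8) = √(-6) = I*√6)
K(f, q) = 2026/5 + q/5 (K(f, q) = -(q*(-1) - 1)/5 + 405 = -(-q - 1)/5 + 405 = -(-1 - q)/5 + 405 = (⅕ + q/5) + 405 = 2026/5 + q/5)
-136937/K(-615, P(28)) = -136937/(2026/5 + (I*√6)/5) = -136937/(2026/5 + I*√6/5)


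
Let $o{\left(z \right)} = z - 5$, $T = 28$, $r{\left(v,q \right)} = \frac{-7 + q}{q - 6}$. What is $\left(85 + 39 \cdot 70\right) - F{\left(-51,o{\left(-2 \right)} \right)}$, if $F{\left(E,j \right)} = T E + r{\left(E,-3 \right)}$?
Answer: $\frac{38177}{9} \approx 4241.9$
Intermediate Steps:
$r{\left(v,q \right)} = \frac{-7 + q}{-6 + q}$
$o{\left(z \right)} = -5 + z$ ($o{\left(z \right)} = z - 5 = -5 + z$)
$F{\left(E,j \right)} = \frac{10}{9} + 28 E$ ($F{\left(E,j \right)} = 28 E + \frac{-7 - 3}{-6 - 3} = 28 E + \frac{1}{-9} \left(-10\right) = 28 E - - \frac{10}{9} = 28 E + \frac{10}{9} = \frac{10}{9} + 28 E$)
$\left(85 + 39 \cdot 70\right) - F{\left(-51,o{\left(-2 \right)} \right)} = \left(85 + 39 \cdot 70\right) - \left(\frac{10}{9} + 28 \left(-51\right)\right) = \left(85 + 2730\right) - \left(\frac{10}{9} - 1428\right) = 2815 - - \frac{12842}{9} = 2815 + \frac{12842}{9} = \frac{38177}{9}$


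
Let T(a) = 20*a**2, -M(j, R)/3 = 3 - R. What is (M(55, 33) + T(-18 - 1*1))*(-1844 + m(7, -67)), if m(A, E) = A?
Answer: -13428470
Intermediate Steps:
M(j, R) = -9 + 3*R (M(j, R) = -3*(3 - R) = -9 + 3*R)
(M(55, 33) + T(-18 - 1*1))*(-1844 + m(7, -67)) = ((-9 + 3*33) + 20*(-18 - 1*1)**2)*(-1844 + 7) = ((-9 + 99) + 20*(-18 - 1)**2)*(-1837) = (90 + 20*(-19)**2)*(-1837) = (90 + 20*361)*(-1837) = (90 + 7220)*(-1837) = 7310*(-1837) = -13428470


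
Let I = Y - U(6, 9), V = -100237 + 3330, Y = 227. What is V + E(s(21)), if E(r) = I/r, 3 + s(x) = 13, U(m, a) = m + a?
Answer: -484429/5 ≈ -96886.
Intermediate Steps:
V = -96907
U(m, a) = a + m
s(x) = 10 (s(x) = -3 + 13 = 10)
I = 212 (I = 227 - (9 + 6) = 227 - 1*15 = 227 - 15 = 212)
E(r) = 212/r
V + E(s(21)) = -96907 + 212/10 = -96907 + 212*(1/10) = -96907 + 106/5 = -484429/5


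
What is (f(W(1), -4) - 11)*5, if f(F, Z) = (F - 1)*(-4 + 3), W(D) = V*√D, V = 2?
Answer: -60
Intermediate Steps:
W(D) = 2*√D
f(F, Z) = 1 - F (f(F, Z) = (-1 + F)*(-1) = 1 - F)
(f(W(1), -4) - 11)*5 = ((1 - 2*√1) - 11)*5 = ((1 - 2) - 11)*5 = (-1 - 11)*5 = -12*5 = -60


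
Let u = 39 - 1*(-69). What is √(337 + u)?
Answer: √445 ≈ 21.095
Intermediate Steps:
u = 108 (u = 39 + 69 = 108)
√(337 + u) = √(337 + 108) = √445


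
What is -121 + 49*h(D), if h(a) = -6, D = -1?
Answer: -415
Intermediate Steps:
-121 + 49*h(D) = -121 + 49*(-6) = -121 - 294 = -415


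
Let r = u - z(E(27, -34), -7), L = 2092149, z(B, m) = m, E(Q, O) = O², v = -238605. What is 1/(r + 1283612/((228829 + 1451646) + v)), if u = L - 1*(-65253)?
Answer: 720935/1555352299221 ≈ 4.6352e-7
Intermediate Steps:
u = 2157402 (u = 2092149 - 1*(-65253) = 2092149 + 65253 = 2157402)
r = 2157409 (r = 2157402 - 1*(-7) = 2157402 + 7 = 2157409)
1/(r + 1283612/((228829 + 1451646) + v)) = 1/(2157409 + 1283612/((228829 + 1451646) - 238605)) = 1/(2157409 + 1283612/(1680475 - 238605)) = 1/(2157409 + 1283612/1441870) = 1/(2157409 + 1283612*(1/1441870)) = 1/(2157409 + 641806/720935) = 1/(1555352299221/720935) = 720935/1555352299221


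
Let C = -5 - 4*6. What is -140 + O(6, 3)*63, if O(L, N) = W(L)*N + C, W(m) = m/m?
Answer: -1778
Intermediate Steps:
W(m) = 1
C = -29 (C = -5 - 24 = -29)
O(L, N) = -29 + N (O(L, N) = 1*N - 29 = N - 29 = -29 + N)
-140 + O(6, 3)*63 = -140 + (-29 + 3)*63 = -140 - 26*63 = -140 - 1638 = -1778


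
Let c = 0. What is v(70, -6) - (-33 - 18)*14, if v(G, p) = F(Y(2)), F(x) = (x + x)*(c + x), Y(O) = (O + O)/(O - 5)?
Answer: 6458/9 ≈ 717.56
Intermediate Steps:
Y(O) = 2*O/(-5 + O) (Y(O) = (2*O)/(-5 + O) = 2*O/(-5 + O))
F(x) = 2*x² (F(x) = (x + x)*(0 + x) = (2*x)*x = 2*x²)
v(G, p) = 32/9 (v(G, p) = 2*(2*2/(-5 + 2))² = 2*(2*2/(-3))² = 2*(2*2*(-⅓))² = 2*(-4/3)² = 2*(16/9) = 32/9)
v(70, -6) - (-33 - 18)*14 = 32/9 - (-33 - 18)*14 = 32/9 - (-51)*14 = 32/9 - 1*(-714) = 32/9 + 714 = 6458/9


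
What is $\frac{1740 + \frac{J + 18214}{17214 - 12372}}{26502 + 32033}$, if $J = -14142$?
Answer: $\frac{4214576}{141713235} \approx 0.02974$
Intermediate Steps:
$\frac{1740 + \frac{J + 18214}{17214 - 12372}}{26502 + 32033} = \frac{1740 + \frac{-14142 + 18214}{17214 - 12372}}{26502 + 32033} = \frac{1740 + \frac{4072}{4842}}{58535} = \left(1740 + 4072 \cdot \frac{1}{4842}\right) \frac{1}{58535} = \left(1740 + \frac{2036}{2421}\right) \frac{1}{58535} = \frac{4214576}{2421} \cdot \frac{1}{58535} = \frac{4214576}{141713235}$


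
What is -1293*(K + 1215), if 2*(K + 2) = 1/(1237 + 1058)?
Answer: -2399666201/1530 ≈ -1.5684e+6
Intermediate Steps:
K = -9179/4590 (K = -2 + 1/(2*(1237 + 1058)) = -2 + (½)/2295 = -2 + (½)*(1/2295) = -2 + 1/4590 = -9179/4590 ≈ -1.9998)
-1293*(K + 1215) = -1293*(-9179/4590 + 1215) = -1293*5567671/4590 = -2399666201/1530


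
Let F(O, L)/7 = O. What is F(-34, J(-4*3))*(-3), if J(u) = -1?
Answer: 714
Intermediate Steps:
F(O, L) = 7*O
F(-34, J(-4*3))*(-3) = (7*(-34))*(-3) = -238*(-3) = 714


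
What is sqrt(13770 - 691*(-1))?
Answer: sqrt(14461) ≈ 120.25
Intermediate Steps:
sqrt(13770 - 691*(-1)) = sqrt(13770 + 691) = sqrt(14461)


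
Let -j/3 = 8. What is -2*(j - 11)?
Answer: 70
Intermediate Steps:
j = -24 (j = -3*8 = -24)
-2*(j - 11) = -2*(-24 - 11) = -2*(-35) = 70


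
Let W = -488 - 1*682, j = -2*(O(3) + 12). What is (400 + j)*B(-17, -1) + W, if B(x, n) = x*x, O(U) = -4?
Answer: 109806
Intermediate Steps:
B(x, n) = x**2
j = -16 (j = -2*(-4 + 12) = -2*8 = -16)
W = -1170 (W = -488 - 682 = -1170)
(400 + j)*B(-17, -1) + W = (400 - 16)*(-17)**2 - 1170 = 384*289 - 1170 = 110976 - 1170 = 109806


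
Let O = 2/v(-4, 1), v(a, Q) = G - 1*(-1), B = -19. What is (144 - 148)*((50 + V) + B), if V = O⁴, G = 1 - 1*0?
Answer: -128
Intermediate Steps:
G = 1 (G = 1 + 0 = 1)
v(a, Q) = 2 (v(a, Q) = 1 - 1*(-1) = 1 + 1 = 2)
O = 1 (O = 2/2 = 2*(½) = 1)
V = 1 (V = 1⁴ = 1)
(144 - 148)*((50 + V) + B) = (144 - 148)*((50 + 1) - 19) = -4*(51 - 19) = -4*32 = -128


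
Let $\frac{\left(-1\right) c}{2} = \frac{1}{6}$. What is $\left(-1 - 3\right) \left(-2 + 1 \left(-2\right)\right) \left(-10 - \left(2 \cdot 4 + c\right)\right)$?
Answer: $- \frac{848}{3} \approx -282.67$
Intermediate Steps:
$c = - \frac{1}{3}$ ($c = - \frac{2}{6} = \left(-2\right) \frac{1}{6} = - \frac{1}{3} \approx -0.33333$)
$\left(-1 - 3\right) \left(-2 + 1 \left(-2\right)\right) \left(-10 - \left(2 \cdot 4 + c\right)\right) = \left(-1 - 3\right) \left(-2 + 1 \left(-2\right)\right) \left(-10 - \left(2 \cdot 4 - \frac{1}{3}\right)\right) = \left(-1 - 3\right) \left(-2 - 2\right) \left(-10 - \left(8 - \frac{1}{3}\right)\right) = \left(-4\right) \left(-4\right) \left(-10 - \frac{23}{3}\right) = 16 \left(-10 - \frac{23}{3}\right) = 16 \left(- \frac{53}{3}\right) = - \frac{848}{3}$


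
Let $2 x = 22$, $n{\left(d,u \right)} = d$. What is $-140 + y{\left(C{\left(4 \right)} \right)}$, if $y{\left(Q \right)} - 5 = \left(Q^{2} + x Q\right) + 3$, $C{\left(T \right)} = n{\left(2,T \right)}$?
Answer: $-106$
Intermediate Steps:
$x = 11$ ($x = \frac{1}{2} \cdot 22 = 11$)
$C{\left(T \right)} = 2$
$y{\left(Q \right)} = 8 + Q^{2} + 11 Q$ ($y{\left(Q \right)} = 5 + \left(\left(Q^{2} + 11 Q\right) + 3\right) = 5 + \left(3 + Q^{2} + 11 Q\right) = 8 + Q^{2} + 11 Q$)
$-140 + y{\left(C{\left(4 \right)} \right)} = -140 + \left(8 + 2^{2} + 11 \cdot 2\right) = -140 + \left(8 + 4 + 22\right) = -140 + 34 = -106$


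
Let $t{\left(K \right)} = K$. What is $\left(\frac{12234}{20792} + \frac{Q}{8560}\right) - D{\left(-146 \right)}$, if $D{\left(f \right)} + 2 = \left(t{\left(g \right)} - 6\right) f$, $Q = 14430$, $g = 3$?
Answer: $- \frac{964928989}{2224744} \approx -433.73$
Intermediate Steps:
$D{\left(f \right)} = -2 - 3 f$ ($D{\left(f \right)} = -2 + \left(3 - 6\right) f = -2 - 3 f$)
$\left(\frac{12234}{20792} + \frac{Q}{8560}\right) - D{\left(-146 \right)} = \left(\frac{12234}{20792} + \frac{14430}{8560}\right) - \left(-2 - -438\right) = \left(12234 \cdot \frac{1}{20792} + 14430 \cdot \frac{1}{8560}\right) - \left(-2 + 438\right) = \left(\frac{6117}{10396} + \frac{1443}{856}\right) - 436 = \frac{5059395}{2224744} - 436 = - \frac{964928989}{2224744}$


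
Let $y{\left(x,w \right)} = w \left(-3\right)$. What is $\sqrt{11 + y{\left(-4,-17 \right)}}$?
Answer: $\sqrt{62} \approx 7.874$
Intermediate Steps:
$y{\left(x,w \right)} = - 3 w$
$\sqrt{11 + y{\left(-4,-17 \right)}} = \sqrt{11 - -51} = \sqrt{11 + 51} = \sqrt{62}$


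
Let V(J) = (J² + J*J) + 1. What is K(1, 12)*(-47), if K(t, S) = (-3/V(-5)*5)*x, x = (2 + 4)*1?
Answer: 1410/17 ≈ 82.941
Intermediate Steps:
V(J) = 1 + 2*J² (V(J) = (J² + J²) + 1 = 2*J² + 1 = 1 + 2*J²)
x = 6 (x = 6*1 = 6)
K(t, S) = -30/17 (K(t, S) = (-3/(1 + 2*(-5)²)*5)*6 = (-3/(1 + 2*25)*5)*6 = (-3/(1 + 50)*5)*6 = (-3/51*5)*6 = (-3*1/51*5)*6 = -1/17*5*6 = -5/17*6 = -30/17)
K(1, 12)*(-47) = -30/17*(-47) = 1410/17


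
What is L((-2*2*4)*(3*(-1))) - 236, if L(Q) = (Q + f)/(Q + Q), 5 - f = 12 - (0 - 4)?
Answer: -22619/96 ≈ -235.61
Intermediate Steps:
f = -11 (f = 5 - (12 - (0 - 4)) = 5 - (12 - 1*(-4)) = 5 - (12 + 4) = 5 - 1*16 = 5 - 16 = -11)
L(Q) = (-11 + Q)/(2*Q) (L(Q) = (Q - 11)/(Q + Q) = (-11 + Q)/((2*Q)) = (-11 + Q)*(1/(2*Q)) = (-11 + Q)/(2*Q))
L((-2*2*4)*(3*(-1))) - 236 = (-11 + (-2*2*4)*(3*(-1)))/(2*(((-2*2*4)*(3*(-1))))) - 236 = (-11 - 4*4*(-3))/(2*((-4*4*(-3)))) - 236 = (-11 - 16*(-3))/(2*((-16*(-3)))) - 236 = (½)*(-11 + 48)/48 - 236 = (½)*(1/48)*37 - 236 = 37/96 - 236 = -22619/96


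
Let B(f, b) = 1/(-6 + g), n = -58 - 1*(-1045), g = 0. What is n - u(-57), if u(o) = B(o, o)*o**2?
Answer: 3057/2 ≈ 1528.5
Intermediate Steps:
n = 987 (n = -58 + 1045 = 987)
B(f, b) = -1/6 (B(f, b) = 1/(-6 + 0) = 1/(-6) = -1/6)
u(o) = -o**2/6
n - u(-57) = 987 - (-1)*(-57)**2/6 = 987 - (-1)*3249/6 = 987 - 1*(-1083/2) = 987 + 1083/2 = 3057/2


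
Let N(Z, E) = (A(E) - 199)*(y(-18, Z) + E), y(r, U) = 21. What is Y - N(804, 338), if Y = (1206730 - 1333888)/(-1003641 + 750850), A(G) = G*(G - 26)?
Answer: -9552279873875/252791 ≈ -3.7787e+7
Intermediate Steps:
A(G) = G*(-26 + G)
Y = 127158/252791 (Y = -127158/(-252791) = -127158*(-1/252791) = 127158/252791 ≈ 0.50302)
N(Z, E) = (-199 + E*(-26 + E))*(21 + E) (N(Z, E) = (E*(-26 + E) - 199)*(21 + E) = (-199 + E*(-26 + E))*(21 + E))
Y - N(804, 338) = 127158/252791 - (-4179 + 338**3 - 745*338 - 5*338**2) = 127158/252791 - (-4179 + 38614472 - 251810 - 5*114244) = 127158/252791 - (-4179 + 38614472 - 251810 - 571220) = 127158/252791 - 1*37787263 = 127158/252791 - 37787263 = -9552279873875/252791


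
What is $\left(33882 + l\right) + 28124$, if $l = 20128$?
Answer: $82134$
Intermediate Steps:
$\left(33882 + l\right) + 28124 = \left(33882 + 20128\right) + 28124 = 54010 + 28124 = 82134$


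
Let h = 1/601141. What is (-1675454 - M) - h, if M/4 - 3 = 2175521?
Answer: -6238370784551/601141 ≈ -1.0378e+7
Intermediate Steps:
M = 8702096 (M = 12 + 4*2175521 = 12 + 8702084 = 8702096)
h = 1/601141 ≈ 1.6635e-6
(-1675454 - M) - h = (-1675454 - 1*8702096) - 1*1/601141 = (-1675454 - 8702096) - 1/601141 = -10377550 - 1/601141 = -6238370784551/601141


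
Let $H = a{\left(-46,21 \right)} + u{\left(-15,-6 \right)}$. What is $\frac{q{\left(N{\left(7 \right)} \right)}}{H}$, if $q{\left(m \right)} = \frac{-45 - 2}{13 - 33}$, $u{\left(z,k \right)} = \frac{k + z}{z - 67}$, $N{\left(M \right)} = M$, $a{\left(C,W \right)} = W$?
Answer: $\frac{1927}{17430} \approx 0.11056$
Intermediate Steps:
$u{\left(z,k \right)} = \frac{k + z}{-67 + z}$
$q{\left(m \right)} = \frac{47}{20}$ ($q{\left(m \right)} = - \frac{47}{-20} = \left(-47\right) \left(- \frac{1}{20}\right) = \frac{47}{20}$)
$H = \frac{1743}{82}$ ($H = 21 + \frac{-6 - 15}{-67 - 15} = 21 + \frac{1}{-82} \left(-21\right) = 21 - - \frac{21}{82} = 21 + \frac{21}{82} = \frac{1743}{82} \approx 21.256$)
$\frac{q{\left(N{\left(7 \right)} \right)}}{H} = \frac{47}{20 \cdot \frac{1743}{82}} = \frac{47}{20} \cdot \frac{82}{1743} = \frac{1927}{17430}$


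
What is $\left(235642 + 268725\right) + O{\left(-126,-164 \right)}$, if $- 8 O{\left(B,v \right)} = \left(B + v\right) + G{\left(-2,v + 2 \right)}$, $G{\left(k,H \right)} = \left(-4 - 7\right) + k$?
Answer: $\frac{4035239}{8} \approx 5.0441 \cdot 10^{5}$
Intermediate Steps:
$G{\left(k,H \right)} = -11 + k$
$O{\left(B,v \right)} = \frac{13}{8} - \frac{B}{8} - \frac{v}{8}$ ($O{\left(B,v \right)} = - \frac{\left(B + v\right) - 13}{8} = - \frac{-13 + B + v}{8} = \frac{13}{8} - \frac{B}{8} - \frac{v}{8}$)
$\left(235642 + 268725\right) + O{\left(-126,-164 \right)} = \left(235642 + 268725\right) - - \frac{303}{8} = 504367 + \left(\frac{13}{8} + \frac{63}{4} + \frac{41}{2}\right) = 504367 + \frac{303}{8} = \frac{4035239}{8}$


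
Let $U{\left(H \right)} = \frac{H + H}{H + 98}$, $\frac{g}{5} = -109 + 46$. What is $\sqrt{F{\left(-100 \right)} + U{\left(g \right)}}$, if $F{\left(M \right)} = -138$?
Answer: $\frac{2 i \sqrt{32457}}{31} \approx 11.623 i$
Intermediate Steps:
$g = -315$ ($g = 5 \left(-109 + 46\right) = 5 \left(-63\right) = -315$)
$U{\left(H \right)} = \frac{2 H}{98 + H}$
$\sqrt{F{\left(-100 \right)} + U{\left(g \right)}} = \sqrt{-138 + 2 \left(-315\right) \frac{1}{98 - 315}} = \sqrt{-138 + 2 \left(-315\right) \frac{1}{-217}} = \sqrt{-138 + 2 \left(-315\right) \left(- \frac{1}{217}\right)} = \sqrt{-138 + \frac{90}{31}} = \sqrt{- \frac{4188}{31}} = \frac{2 i \sqrt{32457}}{31}$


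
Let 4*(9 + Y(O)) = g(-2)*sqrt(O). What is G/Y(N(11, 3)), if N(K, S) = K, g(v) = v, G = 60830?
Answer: -2189880/313 + 121660*sqrt(11)/313 ≈ -5707.3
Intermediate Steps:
Y(O) = -9 - sqrt(O)/2 (Y(O) = -9 + (-2*sqrt(O))/4 = -9 - sqrt(O)/2)
G/Y(N(11, 3)) = 60830/(-9 - sqrt(11)/2)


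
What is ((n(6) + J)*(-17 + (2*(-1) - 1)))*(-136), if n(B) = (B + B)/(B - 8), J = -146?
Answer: -413440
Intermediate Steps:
n(B) = 2*B/(-8 + B) (n(B) = (2*B)/(-8 + B) = 2*B/(-8 + B))
((n(6) + J)*(-17 + (2*(-1) - 1)))*(-136) = ((2*6/(-8 + 6) - 146)*(-17 + (2*(-1) - 1)))*(-136) = ((2*6/(-2) - 146)*(-17 + (-2 - 1)))*(-136) = ((2*6*(-½) - 146)*(-17 - 3))*(-136) = ((-6 - 146)*(-20))*(-136) = -152*(-20)*(-136) = 3040*(-136) = -413440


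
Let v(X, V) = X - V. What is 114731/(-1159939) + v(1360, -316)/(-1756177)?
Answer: -203432001151/2037058193203 ≈ -0.099866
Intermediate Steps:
114731/(-1159939) + v(1360, -316)/(-1756177) = 114731/(-1159939) + (1360 - 1*(-316))/(-1756177) = 114731*(-1/1159939) + (1360 + 316)*(-1/1756177) = -114731/1159939 + 1676*(-1/1756177) = -114731/1159939 - 1676/1756177 = -203432001151/2037058193203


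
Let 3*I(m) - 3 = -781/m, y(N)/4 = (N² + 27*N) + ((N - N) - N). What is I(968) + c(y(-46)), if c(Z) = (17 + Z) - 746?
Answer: 779257/264 ≈ 2951.7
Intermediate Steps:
y(N) = 4*N² + 104*N (y(N) = 4*((N² + 27*N) + ((N - N) - N)) = 4*((N² + 27*N) + (0 - N)) = 4*((N² + 27*N) - N) = 4*(N² + 26*N) = 4*N² + 104*N)
I(m) = 1 - 781/(3*m) (I(m) = 1 + (-781/m)/3 = 1 - 781/(3*m))
c(Z) = -729 + Z
I(968) + c(y(-46)) = (-781/3 + 968)/968 + (-729 + 4*(-46)*(26 - 46)) = (1/968)*(2123/3) + (-729 + 4*(-46)*(-20)) = 193/264 + (-729 + 3680) = 193/264 + 2951 = 779257/264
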